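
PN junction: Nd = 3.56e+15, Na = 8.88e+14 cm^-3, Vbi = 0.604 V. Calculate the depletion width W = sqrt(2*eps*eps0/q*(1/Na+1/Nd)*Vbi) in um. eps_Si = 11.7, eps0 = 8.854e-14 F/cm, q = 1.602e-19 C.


Step 1: 1/Na + 1/Nd = 1/8.88e+14 + 1/3.56e+15 = 1.40703e-15
Step 2: 2*eps*eps0/q = 2*11.7*8.854e-14/1.602e-19 = 1.293281e+07
Step 3: W^2 = 1.293281e+07 * 1.40703e-15 * 0.604 = 1.09909e-08
Step 4: W = sqrt(1.09909e-08) = 1.048e-04 cm = 1.048 um

1.048


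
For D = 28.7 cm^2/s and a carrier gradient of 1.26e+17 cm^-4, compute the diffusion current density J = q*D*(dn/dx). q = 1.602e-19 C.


Step 1: J = q * D * (dn/dx)
Step 2: J = 1.602e-19 * 28.7 * 1.26e+17
Step 3: J = 5.79e-01 A/cm^2

5.79e-01


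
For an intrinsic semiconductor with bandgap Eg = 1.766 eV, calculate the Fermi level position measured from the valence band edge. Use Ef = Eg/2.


Step 1: For an intrinsic semiconductor, the Fermi level sits at midgap.
Step 2: Ef = Eg / 2 = 1.766 / 2 = 0.883 eV

0.883


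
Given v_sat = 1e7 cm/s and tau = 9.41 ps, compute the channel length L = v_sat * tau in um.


Step 1: tau in seconds = 9.41 ps * 1e-12 = 9.4100e-12 s
Step 2: L = v_sat * tau = 1e7 * 9.4100e-12 = 9.4100e-05 cm
Step 3: L in um = 9.4100e-05 * 1e4 = 0.941 um

0.941


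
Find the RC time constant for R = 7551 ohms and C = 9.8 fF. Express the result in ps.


Step 1: tau = R * C
Step 2: tau = 7551 * 9.8 fF = 7551 * 9.8e-15 F
Step 3: tau = 7.39998e-11 s = 73.9998 ps

73.9998


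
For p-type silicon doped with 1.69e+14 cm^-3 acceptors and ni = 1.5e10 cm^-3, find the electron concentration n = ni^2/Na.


Step 1: Majority hole concentration p ≈ Na = 1.69e+14 cm^-3
Step 2: n = ni^2 / Na = (1.5e10)^2 / 1.69e+14
Step 3: n = 1.33e+06 cm^-3

1.33e+06


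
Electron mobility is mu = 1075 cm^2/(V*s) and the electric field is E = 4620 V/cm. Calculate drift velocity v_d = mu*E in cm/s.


Step 1: v_d = mu * E
Step 2: v_d = 1075 * 4620 = 4966500
Step 3: v_d = 4.97e+06 cm/s

4.97e+06


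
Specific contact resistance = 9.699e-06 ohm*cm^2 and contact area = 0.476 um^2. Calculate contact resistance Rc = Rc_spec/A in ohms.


Step 1: Convert area to cm^2: 0.476 um^2 = 4.7600e-09 cm^2
Step 2: Rc = Rc_spec / A = 9.699e-06 / 4.7600e-09
Step 3: Rc = 2.04e+03 ohms

2.04e+03


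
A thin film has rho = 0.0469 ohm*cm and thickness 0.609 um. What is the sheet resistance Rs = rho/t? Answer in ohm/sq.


Step 1: Convert thickness to cm: t = 0.609 um = 6.0900e-05 cm
Step 2: Rs = rho / t = 0.0469 / 6.0900e-05
Step 3: Rs = 770.1 ohm/sq

770.1


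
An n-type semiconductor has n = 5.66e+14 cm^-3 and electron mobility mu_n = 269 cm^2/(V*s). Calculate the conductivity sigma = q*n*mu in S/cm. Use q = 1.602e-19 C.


Step 1: sigma = q * n * mu
Step 2: sigma = 1.602e-19 * 5.66e+14 * 269
Step 3: sigma = 2.439e-02 S/cm

2.439e-02


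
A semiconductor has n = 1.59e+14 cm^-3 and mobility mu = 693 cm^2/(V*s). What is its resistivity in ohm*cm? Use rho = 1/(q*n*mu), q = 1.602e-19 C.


Step 1: sigma = q * n * mu = 1.602e-19 * 1.59e+14 * 693 = 1.76520e-02 S/cm
Step 2: rho = 1 / sigma = 1 / 1.76520e-02 = 56.65 ohm*cm

56.65


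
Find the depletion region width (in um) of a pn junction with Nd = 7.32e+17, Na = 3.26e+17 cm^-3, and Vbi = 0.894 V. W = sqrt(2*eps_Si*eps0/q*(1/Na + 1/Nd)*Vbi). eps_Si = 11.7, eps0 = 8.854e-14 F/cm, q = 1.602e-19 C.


Step 1: 1/Na + 1/Nd = 1/3.26e+17 + 1/7.32e+17 = 4.43360e-18
Step 2: 2*eps*eps0/q = 2*11.7*8.854e-14/1.602e-19 = 1.293281e+07
Step 3: W^2 = 1.293281e+07 * 4.43360e-18 * 0.894 = 5.12610e-11
Step 4: W = sqrt(5.12610e-11) = 7.160e-06 cm = 0.0716 um

0.0716


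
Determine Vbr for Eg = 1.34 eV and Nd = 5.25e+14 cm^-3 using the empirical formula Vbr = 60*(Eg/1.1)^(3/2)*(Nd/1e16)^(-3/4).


Step 1: Eg/1.1 = 1.34/1.1 = 1.218182
Step 2: (Eg/1.1)^1.5 = 1.218182^1.5 = 1.344523
Step 3: (Nd/1e16)^(-0.75) = (0.0525)^(-0.75) = 9.117600
Step 4: Vbr = 60 * 1.344523 * 9.117600 = 735.5 V

735.5


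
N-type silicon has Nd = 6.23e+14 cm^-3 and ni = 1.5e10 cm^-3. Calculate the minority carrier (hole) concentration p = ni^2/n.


Step 1: Since Nd >> ni, n ≈ Nd = 6.23e+14 cm^-3
Step 2: p = ni^2 / n = (1.5e10)^2 / 6.23e+14
Step 3: p = 2.25e20 / 6.23e+14 = 3.61e+05 cm^-3

3.61e+05


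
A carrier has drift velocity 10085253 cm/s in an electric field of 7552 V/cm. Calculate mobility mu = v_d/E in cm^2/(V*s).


Step 1: mu = v_d / E
Step 2: mu = 10085253 / 7552
Step 3: mu = 1335.44 cm^2/(V*s)

1335.44


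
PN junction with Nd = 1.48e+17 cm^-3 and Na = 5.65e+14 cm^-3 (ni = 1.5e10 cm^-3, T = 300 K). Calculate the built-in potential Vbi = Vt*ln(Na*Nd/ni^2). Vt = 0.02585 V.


Step 1: Compute Na*Nd/ni^2 = 5.65e+14 * 1.48e+17 / (1.5e10)^2 = 3.7164e+11
Step 2: ln(3.7164e+11) = 26.6412
Step 3: Vbi = 0.02585 * 26.6412 = 0.689 V

0.689


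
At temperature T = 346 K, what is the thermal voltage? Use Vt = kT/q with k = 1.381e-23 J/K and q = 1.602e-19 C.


Step 1: kT = 1.381e-23 * 346 = 4.77826e-21 J
Step 2: Vt = kT/q = 4.77826e-21 / 1.602e-19
Step 3: Vt = 0.02983 V

0.02983


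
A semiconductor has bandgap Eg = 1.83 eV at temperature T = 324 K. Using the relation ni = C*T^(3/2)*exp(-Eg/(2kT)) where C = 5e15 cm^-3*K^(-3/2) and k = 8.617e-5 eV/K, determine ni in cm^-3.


Step 1: Compute kT = 8.617e-5 * 324 = 0.02791908 eV
Step 2: Exponent = -Eg/(2kT) = -1.83/(2*0.02791908) = -32.77329
Step 3: T^(3/2) = 324^1.5 = 5832.00
Step 4: ni = 5e15 * 5832.00 * exp(-32.77329) = 1.70e+05 cm^-3

1.70e+05


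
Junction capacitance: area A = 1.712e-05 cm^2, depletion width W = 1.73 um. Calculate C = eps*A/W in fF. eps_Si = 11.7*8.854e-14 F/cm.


Step 1: eps_Si = 11.7 * 8.854e-14 = 1.035918e-12 F/cm
Step 2: W in cm = 1.73 * 1e-4 = 1.73e-04 cm
Step 3: C = 1.035918e-12 * 1.712e-05 / 1.73e-04 = 1.025140e-13 F
Step 4: C = 102.51 fF

102.51


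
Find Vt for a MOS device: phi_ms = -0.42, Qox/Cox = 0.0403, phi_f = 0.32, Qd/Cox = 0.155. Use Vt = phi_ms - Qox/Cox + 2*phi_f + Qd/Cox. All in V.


Step 1: Vt = phi_ms - Qox/Cox + 2*phi_f + Qd/Cox
Step 2: Vt = -0.42 - 0.0403 + 2*0.32 + 0.155
Step 3: Vt = -0.42 - 0.0403 + 0.64 + 0.155
Step 4: Vt = 0.3347 V

0.3347


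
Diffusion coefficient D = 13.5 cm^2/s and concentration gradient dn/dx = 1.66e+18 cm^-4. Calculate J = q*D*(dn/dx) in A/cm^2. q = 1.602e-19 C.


Step 1: J = q * D * (dn/dx)
Step 2: J = 1.602e-19 * 13.5 * 1.66e+18
Step 3: J = 3.59e+00 A/cm^2

3.59e+00


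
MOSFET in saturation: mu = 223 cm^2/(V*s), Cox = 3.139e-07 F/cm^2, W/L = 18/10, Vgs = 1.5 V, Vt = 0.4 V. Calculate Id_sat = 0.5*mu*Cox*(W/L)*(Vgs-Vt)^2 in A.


Step 1: Overdrive voltage Vov = Vgs - Vt = 1.5 - 0.4 = 1.1 V
Step 2: W/L = 18/10 = 1.8
Step 3: Id = 0.5 * 223 * 3.139e-07 * 1.8 * 1.1^2
Step 4: Id = 7.62e-05 A

7.62e-05


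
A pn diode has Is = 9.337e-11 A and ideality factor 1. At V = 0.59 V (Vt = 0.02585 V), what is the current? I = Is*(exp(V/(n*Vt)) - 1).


Step 1: V/(n*Vt) = 0.59/(1*0.02585) = 22.8240
Step 2: exp(22.8240) = 8.1722e+09
Step 3: I = 9.337e-11 * (8.1722e+09 - 1) = 7.63e-01 A

7.63e-01


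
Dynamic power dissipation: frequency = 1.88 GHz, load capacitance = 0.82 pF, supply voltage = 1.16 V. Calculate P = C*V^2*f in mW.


Step 1: V^2 = 1.16^2 = 1.3456 V^2
Step 2: P = C*V^2*f = 0.82e-12 F * 1.3456 * 1.88e9 Hz
Step 3: P = 2.07437696e-03 W
Step 4: P = 2.074 mW

2.074


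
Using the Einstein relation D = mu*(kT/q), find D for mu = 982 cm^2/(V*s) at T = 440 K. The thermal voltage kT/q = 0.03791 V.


Step 1: D = mu * (kT/q)
Step 2: D = 982 * 0.03791
Step 3: D = 37.23 cm^2/s

37.23


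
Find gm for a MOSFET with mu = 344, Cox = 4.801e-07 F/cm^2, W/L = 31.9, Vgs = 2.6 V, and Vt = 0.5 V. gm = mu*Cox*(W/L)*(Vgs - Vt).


Step 1: Vov = Vgs - Vt = 2.6 - 0.5 = 2.1 V
Step 2: gm = mu * Cox * (W/L) * Vov
Step 3: gm = 344 * 4.801e-07 * 31.9 * 2.1 = 1.11e-02 S

1.11e-02


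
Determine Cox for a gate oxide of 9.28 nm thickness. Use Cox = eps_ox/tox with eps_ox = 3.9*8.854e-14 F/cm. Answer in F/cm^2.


Step 1: eps_ox = 3.9 * 8.854e-14 = 3.45306e-13 F/cm
Step 2: tox in cm = 9.28 nm * 1e-7 = 9.2800e-07 cm
Step 3: Cox = 3.45306e-13 / 9.2800e-07 = 3.72e-07 F/cm^2

3.72e-07


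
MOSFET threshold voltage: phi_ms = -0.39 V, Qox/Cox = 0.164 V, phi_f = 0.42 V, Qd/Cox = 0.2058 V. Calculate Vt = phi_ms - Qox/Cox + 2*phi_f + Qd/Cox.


Step 1: Vt = phi_ms - Qox/Cox + 2*phi_f + Qd/Cox
Step 2: Vt = -0.39 - 0.164 + 2*0.42 + 0.2058
Step 3: Vt = -0.39 - 0.164 + 0.84 + 0.2058
Step 4: Vt = 0.4918 V

0.4918


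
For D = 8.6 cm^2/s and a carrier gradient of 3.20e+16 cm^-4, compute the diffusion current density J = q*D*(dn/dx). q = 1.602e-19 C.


Step 1: J = q * D * (dn/dx)
Step 2: J = 1.602e-19 * 8.6 * 3.20e+16
Step 3: J = 4.41e-02 A/cm^2

4.41e-02


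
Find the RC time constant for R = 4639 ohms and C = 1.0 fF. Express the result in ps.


Step 1: tau = R * C
Step 2: tau = 4639 * 1.0 fF = 4639 * 1.0e-15 F
Step 3: tau = 4.639e-12 s = 4.639 ps

4.639


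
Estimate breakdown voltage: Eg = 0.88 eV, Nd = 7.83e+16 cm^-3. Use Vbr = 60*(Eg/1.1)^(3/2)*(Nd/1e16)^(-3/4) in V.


Step 1: Eg/1.1 = 0.88/1.1 = 0.800000
Step 2: (Eg/1.1)^1.5 = 0.800000^1.5 = 0.715542
Step 3: (Nd/1e16)^(-0.75) = (7.83)^(-0.75) = 0.213638
Step 4: Vbr = 60 * 0.715542 * 0.213638 = 9.2 V

9.2


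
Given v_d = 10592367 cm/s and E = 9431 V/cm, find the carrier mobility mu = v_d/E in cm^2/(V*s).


Step 1: mu = v_d / E
Step 2: mu = 10592367 / 9431
Step 3: mu = 1123.14 cm^2/(V*s)

1123.14


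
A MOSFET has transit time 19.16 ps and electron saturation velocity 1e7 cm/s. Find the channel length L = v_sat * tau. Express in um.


Step 1: tau in seconds = 19.16 ps * 1e-12 = 1.9160e-11 s
Step 2: L = v_sat * tau = 1e7 * 1.9160e-11 = 1.9160e-04 cm
Step 3: L in um = 1.9160e-04 * 1e4 = 1.916 um

1.916


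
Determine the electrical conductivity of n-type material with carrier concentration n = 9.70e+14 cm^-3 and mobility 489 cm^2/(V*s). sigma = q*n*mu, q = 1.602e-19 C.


Step 1: sigma = q * n * mu
Step 2: sigma = 1.602e-19 * 9.70e+14 * 489
Step 3: sigma = 7.599e-02 S/cm

7.599e-02


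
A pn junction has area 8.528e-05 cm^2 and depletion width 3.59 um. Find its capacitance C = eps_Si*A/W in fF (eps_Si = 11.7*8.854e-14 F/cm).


Step 1: eps_Si = 11.7 * 8.854e-14 = 1.035918e-12 F/cm
Step 2: W in cm = 3.59 * 1e-4 = 3.59e-04 cm
Step 3: C = 1.035918e-12 * 8.528e-05 / 3.59e-04 = 2.460810e-13 F
Step 4: C = 246.08 fF

246.08


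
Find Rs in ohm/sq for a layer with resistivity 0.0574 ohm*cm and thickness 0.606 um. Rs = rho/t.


Step 1: Convert thickness to cm: t = 0.606 um = 6.0600e-05 cm
Step 2: Rs = rho / t = 0.0574 / 6.0600e-05
Step 3: Rs = 947.2 ohm/sq

947.2


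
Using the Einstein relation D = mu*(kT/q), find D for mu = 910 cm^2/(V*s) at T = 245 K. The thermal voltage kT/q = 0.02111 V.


Step 1: D = mu * (kT/q)
Step 2: D = 910 * 0.02111
Step 3: D = 19.21 cm^2/s

19.21


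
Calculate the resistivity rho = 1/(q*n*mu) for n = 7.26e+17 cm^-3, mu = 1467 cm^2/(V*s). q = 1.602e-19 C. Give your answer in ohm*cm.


Step 1: sigma = q * n * mu = 1.602e-19 * 7.26e+17 * 1467 = 1.70620e+02 S/cm
Step 2: rho = 1 / sigma = 1 / 1.70620e+02 = 0.005861 ohm*cm

0.005861


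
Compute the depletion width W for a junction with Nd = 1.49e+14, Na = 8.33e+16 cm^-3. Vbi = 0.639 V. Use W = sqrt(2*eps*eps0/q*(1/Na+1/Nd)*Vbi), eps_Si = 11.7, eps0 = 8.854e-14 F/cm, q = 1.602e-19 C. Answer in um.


Step 1: 1/Na + 1/Nd = 1/8.33e+16 + 1/1.49e+14 = 6.72341e-15
Step 2: 2*eps*eps0/q = 2*11.7*8.854e-14/1.602e-19 = 1.293281e+07
Step 3: W^2 = 1.293281e+07 * 6.72341e-15 * 0.639 = 5.55627e-08
Step 4: W = sqrt(5.55627e-08) = 2.357e-04 cm = 2.357 um

2.357


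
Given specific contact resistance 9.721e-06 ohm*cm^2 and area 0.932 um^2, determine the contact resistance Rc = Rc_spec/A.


Step 1: Convert area to cm^2: 0.932 um^2 = 9.3200e-09 cm^2
Step 2: Rc = Rc_spec / A = 9.721e-06 / 9.3200e-09
Step 3: Rc = 1.04e+03 ohms

1.04e+03


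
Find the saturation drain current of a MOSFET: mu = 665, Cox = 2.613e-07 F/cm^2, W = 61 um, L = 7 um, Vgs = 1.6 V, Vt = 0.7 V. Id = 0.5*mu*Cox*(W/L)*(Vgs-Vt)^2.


Step 1: Overdrive voltage Vov = Vgs - Vt = 1.6 - 0.7 = 0.9 V
Step 2: W/L = 61/7 = 8.71429
Step 3: Id = 0.5 * 665 * 2.613e-07 * 8.71429 * 0.9^2
Step 4: Id = 6.13e-04 A

6.13e-04


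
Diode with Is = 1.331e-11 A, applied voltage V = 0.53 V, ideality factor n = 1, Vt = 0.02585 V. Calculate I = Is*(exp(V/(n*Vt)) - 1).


Step 1: V/(n*Vt) = 0.53/(1*0.02585) = 20.5029
Step 2: exp(20.5029) = 8.0223e+08
Step 3: I = 1.331e-11 * (8.0223e+08 - 1) = 1.07e-02 A

1.07e-02


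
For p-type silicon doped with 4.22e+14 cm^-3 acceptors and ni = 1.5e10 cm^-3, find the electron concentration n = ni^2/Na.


Step 1: Majority hole concentration p ≈ Na = 4.22e+14 cm^-3
Step 2: n = ni^2 / Na = (1.5e10)^2 / 4.22e+14
Step 3: n = 5.33e+05 cm^-3

5.33e+05


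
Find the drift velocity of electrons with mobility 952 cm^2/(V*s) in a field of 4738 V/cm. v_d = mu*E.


Step 1: v_d = mu * E
Step 2: v_d = 952 * 4738 = 4510576
Step 3: v_d = 4.51e+06 cm/s

4.51e+06


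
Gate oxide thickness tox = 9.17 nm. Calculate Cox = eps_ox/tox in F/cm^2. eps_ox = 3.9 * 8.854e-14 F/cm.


Step 1: eps_ox = 3.9 * 8.854e-14 = 3.45306e-13 F/cm
Step 2: tox in cm = 9.17 nm * 1e-7 = 9.1700e-07 cm
Step 3: Cox = 3.45306e-13 / 9.1700e-07 = 3.77e-07 F/cm^2

3.77e-07


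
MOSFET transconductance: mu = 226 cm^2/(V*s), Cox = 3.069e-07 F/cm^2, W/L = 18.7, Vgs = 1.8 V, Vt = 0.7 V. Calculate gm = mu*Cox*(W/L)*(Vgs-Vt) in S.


Step 1: Vov = Vgs - Vt = 1.8 - 0.7 = 1.1 V
Step 2: gm = mu * Cox * (W/L) * Vov
Step 3: gm = 226 * 3.069e-07 * 18.7 * 1.1 = 1.43e-03 S

1.43e-03


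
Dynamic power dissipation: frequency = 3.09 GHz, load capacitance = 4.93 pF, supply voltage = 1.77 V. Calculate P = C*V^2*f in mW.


Step 1: V^2 = 1.77^2 = 3.1329 V^2
Step 2: P = C*V^2*f = 4.93e-12 F * 3.1329 * 3.09e9 Hz
Step 3: P = 4.772565873e-02 W
Step 4: P = 47.726 mW

47.726


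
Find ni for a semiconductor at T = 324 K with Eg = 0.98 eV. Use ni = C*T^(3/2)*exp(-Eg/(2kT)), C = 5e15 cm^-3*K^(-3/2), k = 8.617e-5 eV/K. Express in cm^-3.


Step 1: Compute kT = 8.617e-5 * 324 = 0.02791908 eV
Step 2: Exponent = -Eg/(2kT) = -0.98/(2*0.02791908) = -17.55072
Step 3: T^(3/2) = 324^1.5 = 5832.00
Step 4: ni = 5e15 * 5832.00 * exp(-17.55072) = 6.96e+11 cm^-3

6.96e+11


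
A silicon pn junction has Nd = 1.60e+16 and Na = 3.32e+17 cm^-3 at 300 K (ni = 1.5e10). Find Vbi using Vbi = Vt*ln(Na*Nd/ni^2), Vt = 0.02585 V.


Step 1: Compute Na*Nd/ni^2 = 3.32e+17 * 1.60e+16 / (1.5e10)^2 = 2.3609e+13
Step 2: ln(2.3609e+13) = 30.7926
Step 3: Vbi = 0.02585 * 30.7926 = 0.796 V

0.796


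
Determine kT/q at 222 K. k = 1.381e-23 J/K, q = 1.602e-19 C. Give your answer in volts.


Step 1: kT = 1.381e-23 * 222 = 3.06582e-21 J
Step 2: Vt = kT/q = 3.06582e-21 / 1.602e-19
Step 3: Vt = 0.01914 V

0.01914


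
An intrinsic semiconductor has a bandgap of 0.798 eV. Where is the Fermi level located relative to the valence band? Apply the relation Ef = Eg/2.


Step 1: For an intrinsic semiconductor, the Fermi level sits at midgap.
Step 2: Ef = Eg / 2 = 0.798 / 2 = 0.399 eV

0.399


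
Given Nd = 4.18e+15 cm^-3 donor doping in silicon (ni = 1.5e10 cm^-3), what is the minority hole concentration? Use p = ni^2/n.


Step 1: Since Nd >> ni, n ≈ Nd = 4.18e+15 cm^-3
Step 2: p = ni^2 / n = (1.5e10)^2 / 4.18e+15
Step 3: p = 2.25e20 / 4.18e+15 = 5.38e+04 cm^-3

5.38e+04


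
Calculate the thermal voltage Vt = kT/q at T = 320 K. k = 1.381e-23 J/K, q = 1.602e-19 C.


Step 1: kT = 1.381e-23 * 320 = 4.4192e-21 J
Step 2: Vt = kT/q = 4.4192e-21 / 1.602e-19
Step 3: Vt = 0.02759 V

0.02759


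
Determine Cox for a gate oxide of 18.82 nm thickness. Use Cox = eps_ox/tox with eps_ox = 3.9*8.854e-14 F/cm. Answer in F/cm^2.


Step 1: eps_ox = 3.9 * 8.854e-14 = 3.45306e-13 F/cm
Step 2: tox in cm = 18.82 nm * 1e-7 = 1.8820e-06 cm
Step 3: Cox = 3.45306e-13 / 1.8820e-06 = 1.83e-07 F/cm^2

1.83e-07


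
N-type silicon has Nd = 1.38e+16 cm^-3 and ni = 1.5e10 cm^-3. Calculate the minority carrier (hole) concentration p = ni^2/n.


Step 1: Since Nd >> ni, n ≈ Nd = 1.38e+16 cm^-3
Step 2: p = ni^2 / n = (1.5e10)^2 / 1.38e+16
Step 3: p = 2.25e20 / 1.38e+16 = 1.63e+04 cm^-3

1.63e+04


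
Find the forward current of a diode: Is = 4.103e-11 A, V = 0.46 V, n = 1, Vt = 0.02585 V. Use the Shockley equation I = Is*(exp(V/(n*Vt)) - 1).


Step 1: V/(n*Vt) = 0.46/(1*0.02585) = 17.7950
Step 2: exp(17.7950) = 5.3490e+07
Step 3: I = 4.103e-11 * (5.3490e+07 - 1) = 2.19e-03 A

2.19e-03


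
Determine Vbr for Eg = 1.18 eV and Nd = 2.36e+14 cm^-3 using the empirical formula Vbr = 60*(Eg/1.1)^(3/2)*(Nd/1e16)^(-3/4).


Step 1: Eg/1.1 = 1.18/1.1 = 1.072727
Step 2: (Eg/1.1)^1.5 = 1.072727^1.5 = 1.111051
Step 3: (Nd/1e16)^(-0.75) = (0.0236)^(-0.75) = 16.607949
Step 4: Vbr = 60 * 1.111051 * 16.607949 = 1107.1 V

1107.1


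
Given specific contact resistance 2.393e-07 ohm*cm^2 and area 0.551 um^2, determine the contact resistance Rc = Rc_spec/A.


Step 1: Convert area to cm^2: 0.551 um^2 = 5.5100e-09 cm^2
Step 2: Rc = Rc_spec / A = 2.393e-07 / 5.5100e-09
Step 3: Rc = 4.34e+01 ohms

4.34e+01


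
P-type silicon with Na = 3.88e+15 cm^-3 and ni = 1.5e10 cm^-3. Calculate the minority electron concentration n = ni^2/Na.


Step 1: Majority hole concentration p ≈ Na = 3.88e+15 cm^-3
Step 2: n = ni^2 / Na = (1.5e10)^2 / 3.88e+15
Step 3: n = 5.80e+04 cm^-3

5.80e+04


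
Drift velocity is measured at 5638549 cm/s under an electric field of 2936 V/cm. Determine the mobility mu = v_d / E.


Step 1: mu = v_d / E
Step 2: mu = 5638549 / 2936
Step 3: mu = 1920.49 cm^2/(V*s)

1920.49


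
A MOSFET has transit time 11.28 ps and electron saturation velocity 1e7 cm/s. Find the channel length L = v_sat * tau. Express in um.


Step 1: tau in seconds = 11.28 ps * 1e-12 = 1.1280e-11 s
Step 2: L = v_sat * tau = 1e7 * 1.1280e-11 = 1.1280e-04 cm
Step 3: L in um = 1.1280e-04 * 1e4 = 1.128 um

1.128


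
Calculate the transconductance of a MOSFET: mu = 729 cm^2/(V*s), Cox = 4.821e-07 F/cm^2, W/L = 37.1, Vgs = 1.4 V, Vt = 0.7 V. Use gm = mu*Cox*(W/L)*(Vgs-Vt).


Step 1: Vov = Vgs - Vt = 1.4 - 0.7 = 0.7 V
Step 2: gm = mu * Cox * (W/L) * Vov
Step 3: gm = 729 * 4.821e-07 * 37.1 * 0.7 = 9.13e-03 S

9.13e-03


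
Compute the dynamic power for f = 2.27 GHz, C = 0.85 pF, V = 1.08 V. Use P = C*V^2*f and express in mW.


Step 1: V^2 = 1.08^2 = 1.1664 V^2
Step 2: P = C*V^2*f = 0.85e-12 F * 1.1664 * 2.27e9 Hz
Step 3: P = 2.2505688e-03 W
Step 4: P = 2.251 mW

2.251


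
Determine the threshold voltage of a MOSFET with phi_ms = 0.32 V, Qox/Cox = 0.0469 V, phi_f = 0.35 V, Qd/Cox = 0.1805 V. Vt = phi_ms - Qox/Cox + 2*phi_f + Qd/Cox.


Step 1: Vt = phi_ms - Qox/Cox + 2*phi_f + Qd/Cox
Step 2: Vt = 0.32 - 0.0469 + 2*0.35 + 0.1805
Step 3: Vt = 0.32 - 0.0469 + 0.7 + 0.1805
Step 4: Vt = 1.1536 V

1.1536


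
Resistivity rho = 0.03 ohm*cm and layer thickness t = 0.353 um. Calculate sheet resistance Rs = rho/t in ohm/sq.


Step 1: Convert thickness to cm: t = 0.353 um = 3.5300e-05 cm
Step 2: Rs = rho / t = 0.03 / 3.5300e-05
Step 3: Rs = 849.9 ohm/sq

849.9


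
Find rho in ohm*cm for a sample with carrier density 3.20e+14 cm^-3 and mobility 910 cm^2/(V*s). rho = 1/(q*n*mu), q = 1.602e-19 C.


Step 1: sigma = q * n * mu = 1.602e-19 * 3.20e+14 * 910 = 4.66502e-02 S/cm
Step 2: rho = 1 / sigma = 1 / 4.66502e-02 = 21.44 ohm*cm

21.44


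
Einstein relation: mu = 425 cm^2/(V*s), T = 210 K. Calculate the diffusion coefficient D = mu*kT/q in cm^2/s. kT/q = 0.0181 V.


Step 1: D = mu * (kT/q)
Step 2: D = 425 * 0.0181
Step 3: D = 7.69 cm^2/s

7.69


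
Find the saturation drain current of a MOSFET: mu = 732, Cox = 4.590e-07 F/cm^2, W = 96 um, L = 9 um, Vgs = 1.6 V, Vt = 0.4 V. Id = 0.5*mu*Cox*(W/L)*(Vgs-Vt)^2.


Step 1: Overdrive voltage Vov = Vgs - Vt = 1.6 - 0.4 = 1.2 V
Step 2: W/L = 96/9 = 10.6667
Step 3: Id = 0.5 * 732 * 4.590e-07 * 10.6667 * 1.2^2
Step 4: Id = 2.58e-03 A

2.58e-03


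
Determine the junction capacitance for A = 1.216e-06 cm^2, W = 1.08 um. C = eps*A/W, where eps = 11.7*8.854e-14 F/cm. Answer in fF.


Step 1: eps_Si = 11.7 * 8.854e-14 = 1.035918e-12 F/cm
Step 2: W in cm = 1.08 * 1e-4 = 1.08e-04 cm
Step 3: C = 1.035918e-12 * 1.216e-06 / 1.08e-04 = 1.166367e-14 F
Step 4: C = 11.66 fF

11.66


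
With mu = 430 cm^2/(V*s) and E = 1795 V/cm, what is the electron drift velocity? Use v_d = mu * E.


Step 1: v_d = mu * E
Step 2: v_d = 430 * 1795 = 771850
Step 3: v_d = 7.72e+05 cm/s

7.72e+05


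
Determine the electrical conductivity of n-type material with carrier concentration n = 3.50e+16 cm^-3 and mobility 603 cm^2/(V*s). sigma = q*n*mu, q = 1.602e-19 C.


Step 1: sigma = q * n * mu
Step 2: sigma = 1.602e-19 * 3.50e+16 * 603
Step 3: sigma = 3.381e+00 S/cm

3.381e+00


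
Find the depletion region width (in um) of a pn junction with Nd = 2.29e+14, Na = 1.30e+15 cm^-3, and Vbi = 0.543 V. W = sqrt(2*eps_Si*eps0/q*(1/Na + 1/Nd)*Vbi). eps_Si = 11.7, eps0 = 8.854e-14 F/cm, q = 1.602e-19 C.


Step 1: 1/Na + 1/Nd = 1/1.30e+15 + 1/2.29e+14 = 5.13604e-15
Step 2: 2*eps*eps0/q = 2*11.7*8.854e-14/1.602e-19 = 1.293281e+07
Step 3: W^2 = 1.293281e+07 * 5.13604e-15 * 0.543 = 3.60679e-08
Step 4: W = sqrt(3.60679e-08) = 1.899e-04 cm = 1.899 um

1.899


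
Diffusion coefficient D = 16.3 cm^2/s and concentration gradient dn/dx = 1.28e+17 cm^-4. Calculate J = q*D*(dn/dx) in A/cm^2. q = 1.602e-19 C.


Step 1: J = q * D * (dn/dx)
Step 2: J = 1.602e-19 * 16.3 * 1.28e+17
Step 3: J = 3.34e-01 A/cm^2

3.34e-01


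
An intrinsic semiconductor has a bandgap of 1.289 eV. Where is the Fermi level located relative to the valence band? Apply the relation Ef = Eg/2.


Step 1: For an intrinsic semiconductor, the Fermi level sits at midgap.
Step 2: Ef = Eg / 2 = 1.289 / 2 = 0.6445 eV

0.6445


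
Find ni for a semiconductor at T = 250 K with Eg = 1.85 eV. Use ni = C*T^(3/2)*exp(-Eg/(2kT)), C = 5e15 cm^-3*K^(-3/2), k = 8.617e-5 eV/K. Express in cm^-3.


Step 1: Compute kT = 8.617e-5 * 250 = 0.0215425 eV
Step 2: Exponent = -Eg/(2kT) = -1.85/(2*0.0215425) = -42.93838
Step 3: T^(3/2) = 250^1.5 = 3952.85
Step 4: ni = 5e15 * 3952.85 * exp(-42.93838) = 4.45e+00 cm^-3

4.45e+00


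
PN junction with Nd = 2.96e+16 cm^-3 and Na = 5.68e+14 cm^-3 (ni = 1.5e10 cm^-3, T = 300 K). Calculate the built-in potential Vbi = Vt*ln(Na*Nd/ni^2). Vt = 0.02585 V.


Step 1: Compute Na*Nd/ni^2 = 5.68e+14 * 2.96e+16 / (1.5e10)^2 = 7.4724e+10
Step 2: ln(7.4724e+10) = 25.0371
Step 3: Vbi = 0.02585 * 25.0371 = 0.647 V

0.647


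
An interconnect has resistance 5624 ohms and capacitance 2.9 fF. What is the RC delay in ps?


Step 1: tau = R * C
Step 2: tau = 5624 * 2.9 fF = 5624 * 2.9e-15 F
Step 3: tau = 1.63096e-11 s = 16.3096 ps

16.3096


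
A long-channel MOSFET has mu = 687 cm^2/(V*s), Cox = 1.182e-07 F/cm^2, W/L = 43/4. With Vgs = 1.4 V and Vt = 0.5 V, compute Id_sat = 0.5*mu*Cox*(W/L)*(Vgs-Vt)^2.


Step 1: Overdrive voltage Vov = Vgs - Vt = 1.4 - 0.5 = 0.9 V
Step 2: W/L = 43/4 = 10.75
Step 3: Id = 0.5 * 687 * 1.182e-07 * 10.75 * 0.9^2
Step 4: Id = 3.54e-04 A

3.54e-04


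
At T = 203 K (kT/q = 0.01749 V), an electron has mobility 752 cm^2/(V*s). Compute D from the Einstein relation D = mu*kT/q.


Step 1: D = mu * (kT/q)
Step 2: D = 752 * 0.01749
Step 3: D = 13.15 cm^2/s

13.15


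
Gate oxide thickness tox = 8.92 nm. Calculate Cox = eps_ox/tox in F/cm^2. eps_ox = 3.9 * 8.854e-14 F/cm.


Step 1: eps_ox = 3.9 * 8.854e-14 = 3.45306e-13 F/cm
Step 2: tox in cm = 8.92 nm * 1e-7 = 8.9200e-07 cm
Step 3: Cox = 3.45306e-13 / 8.9200e-07 = 3.87e-07 F/cm^2

3.87e-07


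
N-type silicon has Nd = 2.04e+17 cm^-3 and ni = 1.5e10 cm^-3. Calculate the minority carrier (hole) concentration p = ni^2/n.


Step 1: Since Nd >> ni, n ≈ Nd = 2.04e+17 cm^-3
Step 2: p = ni^2 / n = (1.5e10)^2 / 2.04e+17
Step 3: p = 2.25e20 / 2.04e+17 = 1.10e+03 cm^-3

1.10e+03


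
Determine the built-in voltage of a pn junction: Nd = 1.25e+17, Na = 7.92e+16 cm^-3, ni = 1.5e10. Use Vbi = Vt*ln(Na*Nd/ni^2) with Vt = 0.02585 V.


Step 1: Compute Na*Nd/ni^2 = 7.92e+16 * 1.25e+17 / (1.5e10)^2 = 4.4000e+13
Step 2: ln(4.4000e+13) = 31.4152
Step 3: Vbi = 0.02585 * 31.4152 = 0.812 V

0.812


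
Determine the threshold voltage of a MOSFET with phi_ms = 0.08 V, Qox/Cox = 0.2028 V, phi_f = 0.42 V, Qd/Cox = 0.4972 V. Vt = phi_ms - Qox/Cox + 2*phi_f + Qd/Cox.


Step 1: Vt = phi_ms - Qox/Cox + 2*phi_f + Qd/Cox
Step 2: Vt = 0.08 - 0.2028 + 2*0.42 + 0.4972
Step 3: Vt = 0.08 - 0.2028 + 0.84 + 0.4972
Step 4: Vt = 1.2144 V

1.2144


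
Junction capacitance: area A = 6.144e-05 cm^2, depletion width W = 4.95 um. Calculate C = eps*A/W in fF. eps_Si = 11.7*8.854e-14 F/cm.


Step 1: eps_Si = 11.7 * 8.854e-14 = 1.035918e-12 F/cm
Step 2: W in cm = 4.95 * 1e-4 = 4.95e-04 cm
Step 3: C = 1.035918e-12 * 6.144e-05 / 4.95e-04 = 1.285794e-13 F
Step 4: C = 128.58 fF

128.58


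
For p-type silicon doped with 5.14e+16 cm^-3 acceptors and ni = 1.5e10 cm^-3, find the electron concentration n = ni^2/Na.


Step 1: Majority hole concentration p ≈ Na = 5.14e+16 cm^-3
Step 2: n = ni^2 / Na = (1.5e10)^2 / 5.14e+16
Step 3: n = 4.38e+03 cm^-3

4.38e+03


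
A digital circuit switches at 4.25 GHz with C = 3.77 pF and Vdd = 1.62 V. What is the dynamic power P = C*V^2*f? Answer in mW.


Step 1: V^2 = 1.62^2 = 2.6244 V^2
Step 2: P = C*V^2*f = 3.77e-12 F * 2.6244 * 4.25e9 Hz
Step 3: P = 4.2049449e-02 W
Step 4: P = 42.049 mW

42.049


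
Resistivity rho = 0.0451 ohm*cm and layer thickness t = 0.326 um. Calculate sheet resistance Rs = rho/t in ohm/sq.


Step 1: Convert thickness to cm: t = 0.326 um = 3.2600e-05 cm
Step 2: Rs = rho / t = 0.0451 / 3.2600e-05
Step 3: Rs = 1383.4 ohm/sq

1383.4


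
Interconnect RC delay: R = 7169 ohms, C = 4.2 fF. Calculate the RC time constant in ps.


Step 1: tau = R * C
Step 2: tau = 7169 * 4.2 fF = 7169 * 4.2e-15 F
Step 3: tau = 3.01098e-11 s = 30.1098 ps

30.1098


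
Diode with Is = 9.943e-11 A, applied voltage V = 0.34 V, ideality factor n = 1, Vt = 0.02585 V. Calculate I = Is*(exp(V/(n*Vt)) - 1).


Step 1: V/(n*Vt) = 0.34/(1*0.02585) = 13.1528
Step 2: exp(13.1528) = 5.1545e+05
Step 3: I = 9.943e-11 * (5.1545e+05 - 1) = 5.13e-05 A

5.13e-05


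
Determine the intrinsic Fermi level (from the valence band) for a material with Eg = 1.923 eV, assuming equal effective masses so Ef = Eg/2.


Step 1: For an intrinsic semiconductor, the Fermi level sits at midgap.
Step 2: Ef = Eg / 2 = 1.923 / 2 = 0.9615 eV

0.9615


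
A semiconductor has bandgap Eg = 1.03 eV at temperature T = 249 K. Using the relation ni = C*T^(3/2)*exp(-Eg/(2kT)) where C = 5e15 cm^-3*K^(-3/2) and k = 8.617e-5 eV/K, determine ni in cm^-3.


Step 1: Compute kT = 8.617e-5 * 249 = 0.02145633 eV
Step 2: Exponent = -Eg/(2kT) = -1.03/(2*0.02145633) = -24.00224
Step 3: T^(3/2) = 249^1.5 = 3929.15
Step 4: ni = 5e15 * 3929.15 * exp(-24.00224) = 7.40e+08 cm^-3

7.40e+08


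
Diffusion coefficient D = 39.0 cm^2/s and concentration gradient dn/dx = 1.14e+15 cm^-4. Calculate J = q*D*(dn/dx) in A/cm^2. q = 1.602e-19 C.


Step 1: J = q * D * (dn/dx)
Step 2: J = 1.602e-19 * 39.0 * 1.14e+15
Step 3: J = 7.12e-03 A/cm^2

7.12e-03


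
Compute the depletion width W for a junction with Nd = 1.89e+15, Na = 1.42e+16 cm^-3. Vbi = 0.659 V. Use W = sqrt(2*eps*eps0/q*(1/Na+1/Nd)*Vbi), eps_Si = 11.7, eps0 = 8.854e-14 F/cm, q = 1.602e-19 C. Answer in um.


Step 1: 1/Na + 1/Nd = 1/1.42e+16 + 1/1.89e+15 = 5.99523e-16
Step 2: 2*eps*eps0/q = 2*11.7*8.854e-14/1.602e-19 = 1.293281e+07
Step 3: W^2 = 1.293281e+07 * 5.99523e-16 * 0.659 = 5.10957e-09
Step 4: W = sqrt(5.10957e-09) = 7.148e-05 cm = 0.7148 um

0.7148


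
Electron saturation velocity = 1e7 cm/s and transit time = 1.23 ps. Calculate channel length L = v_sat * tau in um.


Step 1: tau in seconds = 1.23 ps * 1e-12 = 1.2300e-12 s
Step 2: L = v_sat * tau = 1e7 * 1.2300e-12 = 1.2300e-05 cm
Step 3: L in um = 1.2300e-05 * 1e4 = 0.123 um

0.123


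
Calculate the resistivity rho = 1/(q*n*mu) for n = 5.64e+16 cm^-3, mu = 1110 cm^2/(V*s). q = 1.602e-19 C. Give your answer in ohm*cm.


Step 1: sigma = q * n * mu = 1.602e-19 * 5.64e+16 * 1110 = 1.00292e+01 S/cm
Step 2: rho = 1 / sigma = 1 / 1.00292e+01 = 0.09971 ohm*cm

0.09971


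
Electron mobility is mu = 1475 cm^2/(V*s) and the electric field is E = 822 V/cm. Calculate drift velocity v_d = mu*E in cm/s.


Step 1: v_d = mu * E
Step 2: v_d = 1475 * 822 = 1212450
Step 3: v_d = 1.21e+06 cm/s

1.21e+06


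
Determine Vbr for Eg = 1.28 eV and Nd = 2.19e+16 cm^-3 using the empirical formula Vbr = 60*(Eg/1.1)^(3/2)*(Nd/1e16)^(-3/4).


Step 1: Eg/1.1 = 1.28/1.1 = 1.163636
Step 2: (Eg/1.1)^1.5 = 1.163636^1.5 = 1.255237
Step 3: (Nd/1e16)^(-0.75) = (2.19)^(-0.75) = 0.555478
Step 4: Vbr = 60 * 1.255237 * 0.555478 = 41.8 V

41.8


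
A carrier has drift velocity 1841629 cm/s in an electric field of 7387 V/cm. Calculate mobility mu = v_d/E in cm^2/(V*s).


Step 1: mu = v_d / E
Step 2: mu = 1841629 / 7387
Step 3: mu = 249.31 cm^2/(V*s)

249.31


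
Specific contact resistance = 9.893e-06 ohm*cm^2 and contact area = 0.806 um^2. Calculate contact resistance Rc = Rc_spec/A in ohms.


Step 1: Convert area to cm^2: 0.806 um^2 = 8.0600e-09 cm^2
Step 2: Rc = Rc_spec / A = 9.893e-06 / 8.0600e-09
Step 3: Rc = 1.23e+03 ohms

1.23e+03


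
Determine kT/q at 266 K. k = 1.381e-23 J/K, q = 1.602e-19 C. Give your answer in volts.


Step 1: kT = 1.381e-23 * 266 = 3.67346e-21 J
Step 2: Vt = kT/q = 3.67346e-21 / 1.602e-19
Step 3: Vt = 0.02293 V

0.02293


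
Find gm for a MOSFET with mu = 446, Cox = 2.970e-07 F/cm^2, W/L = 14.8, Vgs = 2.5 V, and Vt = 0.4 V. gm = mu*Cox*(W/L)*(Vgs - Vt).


Step 1: Vov = Vgs - Vt = 2.5 - 0.4 = 2.1 V
Step 2: gm = mu * Cox * (W/L) * Vov
Step 3: gm = 446 * 2.970e-07 * 14.8 * 2.1 = 4.12e-03 S

4.12e-03


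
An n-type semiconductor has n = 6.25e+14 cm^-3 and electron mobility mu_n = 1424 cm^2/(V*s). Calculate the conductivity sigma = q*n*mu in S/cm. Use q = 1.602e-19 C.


Step 1: sigma = q * n * mu
Step 2: sigma = 1.602e-19 * 6.25e+14 * 1424
Step 3: sigma = 1.426e-01 S/cm

1.426e-01


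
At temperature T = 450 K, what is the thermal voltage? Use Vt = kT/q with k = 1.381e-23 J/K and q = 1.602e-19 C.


Step 1: kT = 1.381e-23 * 450 = 6.2145e-21 J
Step 2: Vt = kT/q = 6.2145e-21 / 1.602e-19
Step 3: Vt = 0.03879 V

0.03879


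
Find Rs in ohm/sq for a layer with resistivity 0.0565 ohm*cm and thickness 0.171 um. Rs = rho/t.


Step 1: Convert thickness to cm: t = 0.171 um = 1.7100e-05 cm
Step 2: Rs = rho / t = 0.0565 / 1.7100e-05
Step 3: Rs = 3304.1 ohm/sq

3304.1


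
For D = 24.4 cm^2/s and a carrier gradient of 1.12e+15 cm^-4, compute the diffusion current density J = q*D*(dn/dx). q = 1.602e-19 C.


Step 1: J = q * D * (dn/dx)
Step 2: J = 1.602e-19 * 24.4 * 1.12e+15
Step 3: J = 4.38e-03 A/cm^2

4.38e-03


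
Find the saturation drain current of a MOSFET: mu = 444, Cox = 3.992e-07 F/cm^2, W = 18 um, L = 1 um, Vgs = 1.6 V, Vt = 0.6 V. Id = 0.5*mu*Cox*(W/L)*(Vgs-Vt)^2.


Step 1: Overdrive voltage Vov = Vgs - Vt = 1.6 - 0.6 = 1.0 V
Step 2: W/L = 18/1 = 18
Step 3: Id = 0.5 * 444 * 3.992e-07 * 18 * 1.0^2
Step 4: Id = 1.60e-03 A

1.60e-03


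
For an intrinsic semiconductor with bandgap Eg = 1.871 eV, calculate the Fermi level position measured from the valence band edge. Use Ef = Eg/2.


Step 1: For an intrinsic semiconductor, the Fermi level sits at midgap.
Step 2: Ef = Eg / 2 = 1.871 / 2 = 0.9355 eV

0.9355


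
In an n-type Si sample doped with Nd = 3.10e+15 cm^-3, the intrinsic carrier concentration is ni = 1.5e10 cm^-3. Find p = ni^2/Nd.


Step 1: Since Nd >> ni, n ≈ Nd = 3.10e+15 cm^-3
Step 2: p = ni^2 / n = (1.5e10)^2 / 3.10e+15
Step 3: p = 2.25e20 / 3.10e+15 = 7.26e+04 cm^-3

7.26e+04


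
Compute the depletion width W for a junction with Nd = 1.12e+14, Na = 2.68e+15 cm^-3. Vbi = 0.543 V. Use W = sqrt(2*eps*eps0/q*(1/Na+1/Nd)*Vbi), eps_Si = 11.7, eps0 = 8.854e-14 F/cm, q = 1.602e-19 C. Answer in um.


Step 1: 1/Na + 1/Nd = 1/2.68e+15 + 1/1.12e+14 = 9.30171e-15
Step 2: 2*eps*eps0/q = 2*11.7*8.854e-14/1.602e-19 = 1.293281e+07
Step 3: W^2 = 1.293281e+07 * 9.30171e-15 * 0.543 = 6.53214e-08
Step 4: W = sqrt(6.53214e-08) = 2.556e-04 cm = 2.556 um

2.556


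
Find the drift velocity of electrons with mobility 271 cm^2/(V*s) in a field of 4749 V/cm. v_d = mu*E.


Step 1: v_d = mu * E
Step 2: v_d = 271 * 4749 = 1286979
Step 3: v_d = 1.29e+06 cm/s

1.29e+06


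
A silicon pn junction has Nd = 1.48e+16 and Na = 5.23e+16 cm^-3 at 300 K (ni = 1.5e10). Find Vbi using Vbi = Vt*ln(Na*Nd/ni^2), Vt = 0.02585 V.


Step 1: Compute Na*Nd/ni^2 = 5.23e+16 * 1.48e+16 / (1.5e10)^2 = 3.4402e+12
Step 2: ln(3.4402e+12) = 28.8666
Step 3: Vbi = 0.02585 * 28.8666 = 0.746 V

0.746


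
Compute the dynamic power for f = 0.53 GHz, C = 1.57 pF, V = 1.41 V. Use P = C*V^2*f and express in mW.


Step 1: V^2 = 1.41^2 = 1.9881 V^2
Step 2: P = C*V^2*f = 1.57e-12 F * 1.9881 * 0.53e9 Hz
Step 3: P = 1.65429801e-03 W
Step 4: P = 1.654 mW

1.654


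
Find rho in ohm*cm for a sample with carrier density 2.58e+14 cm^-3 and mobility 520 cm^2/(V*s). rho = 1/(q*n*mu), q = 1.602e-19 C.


Step 1: sigma = q * n * mu = 1.602e-19 * 2.58e+14 * 520 = 2.14924e-02 S/cm
Step 2: rho = 1 / sigma = 1 / 2.14924e-02 = 46.53 ohm*cm

46.53


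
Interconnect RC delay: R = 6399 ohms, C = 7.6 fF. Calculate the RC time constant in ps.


Step 1: tau = R * C
Step 2: tau = 6399 * 7.6 fF = 6399 * 7.6e-15 F
Step 3: tau = 4.86324e-11 s = 48.6324 ps

48.6324


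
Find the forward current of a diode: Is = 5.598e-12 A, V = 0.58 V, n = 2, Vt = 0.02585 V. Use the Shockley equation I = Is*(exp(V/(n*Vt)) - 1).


Step 1: V/(n*Vt) = 0.58/(2*0.02585) = 11.2186
Step 2: exp(11.2186) = 7.4503e+04
Step 3: I = 5.598e-12 * (7.4503e+04 - 1) = 4.17e-07 A

4.17e-07


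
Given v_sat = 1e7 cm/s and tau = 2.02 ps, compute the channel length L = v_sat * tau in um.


Step 1: tau in seconds = 2.02 ps * 1e-12 = 2.0200e-12 s
Step 2: L = v_sat * tau = 1e7 * 2.0200e-12 = 2.0200e-05 cm
Step 3: L in um = 2.0200e-05 * 1e4 = 0.202 um

0.202


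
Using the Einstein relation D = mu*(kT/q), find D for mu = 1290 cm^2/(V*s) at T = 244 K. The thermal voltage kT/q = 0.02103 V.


Step 1: D = mu * (kT/q)
Step 2: D = 1290 * 0.02103
Step 3: D = 27.13 cm^2/s

27.13


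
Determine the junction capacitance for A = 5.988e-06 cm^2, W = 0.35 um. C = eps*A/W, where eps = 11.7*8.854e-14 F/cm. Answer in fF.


Step 1: eps_Si = 11.7 * 8.854e-14 = 1.035918e-12 F/cm
Step 2: W in cm = 0.35 * 1e-4 = 3.50e-05 cm
Step 3: C = 1.035918e-12 * 5.988e-06 / 3.50e-05 = 1.772308e-13 F
Step 4: C = 177.23 fF

177.23


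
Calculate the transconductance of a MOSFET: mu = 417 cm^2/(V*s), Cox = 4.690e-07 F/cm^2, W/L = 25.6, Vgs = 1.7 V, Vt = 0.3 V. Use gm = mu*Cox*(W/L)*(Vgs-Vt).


Step 1: Vov = Vgs - Vt = 1.7 - 0.3 = 1.4 V
Step 2: gm = mu * Cox * (W/L) * Vov
Step 3: gm = 417 * 4.690e-07 * 25.6 * 1.4 = 7.01e-03 S

7.01e-03


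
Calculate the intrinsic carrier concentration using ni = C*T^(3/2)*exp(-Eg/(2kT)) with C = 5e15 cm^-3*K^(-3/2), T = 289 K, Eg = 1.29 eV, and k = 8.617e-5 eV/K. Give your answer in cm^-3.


Step 1: Compute kT = 8.617e-5 * 289 = 0.02490313 eV
Step 2: Exponent = -Eg/(2kT) = -1.29/(2*0.02490313) = -25.90036
Step 3: T^(3/2) = 289^1.5 = 4913.00
Step 4: ni = 5e15 * 4913.00 * exp(-25.90036) = 1.39e+08 cm^-3

1.39e+08


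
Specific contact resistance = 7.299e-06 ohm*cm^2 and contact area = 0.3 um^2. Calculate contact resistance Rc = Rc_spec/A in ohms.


Step 1: Convert area to cm^2: 0.3 um^2 = 3.0000e-09 cm^2
Step 2: Rc = Rc_spec / A = 7.299e-06 / 3.0000e-09
Step 3: Rc = 2.43e+03 ohms

2.43e+03


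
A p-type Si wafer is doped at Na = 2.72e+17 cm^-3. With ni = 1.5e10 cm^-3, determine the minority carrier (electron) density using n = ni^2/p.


Step 1: Majority hole concentration p ≈ Na = 2.72e+17 cm^-3
Step 2: n = ni^2 / Na = (1.5e10)^2 / 2.72e+17
Step 3: n = 8.27e+02 cm^-3

8.27e+02


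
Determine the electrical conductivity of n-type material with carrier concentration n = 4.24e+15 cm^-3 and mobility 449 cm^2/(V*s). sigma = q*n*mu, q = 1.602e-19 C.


Step 1: sigma = q * n * mu
Step 2: sigma = 1.602e-19 * 4.24e+15 * 449
Step 3: sigma = 3.050e-01 S/cm

3.050e-01


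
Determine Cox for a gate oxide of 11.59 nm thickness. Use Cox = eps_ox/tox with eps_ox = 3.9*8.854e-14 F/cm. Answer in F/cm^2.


Step 1: eps_ox = 3.9 * 8.854e-14 = 3.45306e-13 F/cm
Step 2: tox in cm = 11.59 nm * 1e-7 = 1.1590e-06 cm
Step 3: Cox = 3.45306e-13 / 1.1590e-06 = 2.98e-07 F/cm^2

2.98e-07


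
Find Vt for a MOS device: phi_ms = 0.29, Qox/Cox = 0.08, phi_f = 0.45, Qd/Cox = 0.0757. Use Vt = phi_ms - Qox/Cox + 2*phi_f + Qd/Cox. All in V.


Step 1: Vt = phi_ms - Qox/Cox + 2*phi_f + Qd/Cox
Step 2: Vt = 0.29 - 0.08 + 2*0.45 + 0.0757
Step 3: Vt = 0.29 - 0.08 + 0.9 + 0.0757
Step 4: Vt = 1.1857 V

1.1857


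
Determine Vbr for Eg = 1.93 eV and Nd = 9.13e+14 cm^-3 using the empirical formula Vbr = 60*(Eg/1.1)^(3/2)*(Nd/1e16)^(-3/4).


Step 1: Eg/1.1 = 1.93/1.1 = 1.754545
Step 2: (Eg/1.1)^1.5 = 1.754545^1.5 = 2.324057
Step 3: (Nd/1e16)^(-0.75) = (0.0913)^(-0.75) = 6.020699
Step 4: Vbr = 60 * 2.324057 * 6.020699 = 839.5 V

839.5


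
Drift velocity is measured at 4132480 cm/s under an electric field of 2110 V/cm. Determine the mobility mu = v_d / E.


Step 1: mu = v_d / E
Step 2: mu = 4132480 / 2110
Step 3: mu = 1958.52 cm^2/(V*s)

1958.52


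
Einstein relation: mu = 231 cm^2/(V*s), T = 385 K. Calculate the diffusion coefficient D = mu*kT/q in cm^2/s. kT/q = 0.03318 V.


Step 1: D = mu * (kT/q)
Step 2: D = 231 * 0.03318
Step 3: D = 7.66 cm^2/s

7.66


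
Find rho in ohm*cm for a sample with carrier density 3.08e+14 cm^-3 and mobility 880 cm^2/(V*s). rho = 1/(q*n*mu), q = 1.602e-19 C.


Step 1: sigma = q * n * mu = 1.602e-19 * 3.08e+14 * 880 = 4.34206e-02 S/cm
Step 2: rho = 1 / sigma = 1 / 4.34206e-02 = 23.03 ohm*cm

23.03


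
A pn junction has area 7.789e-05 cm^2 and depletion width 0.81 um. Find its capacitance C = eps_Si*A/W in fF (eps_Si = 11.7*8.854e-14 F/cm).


Step 1: eps_Si = 11.7 * 8.854e-14 = 1.035918e-12 F/cm
Step 2: W in cm = 0.81 * 1e-4 = 8.10e-05 cm
Step 3: C = 1.035918e-12 * 7.789e-05 / 8.10e-05 = 9.961439e-13 F
Step 4: C = 996.14 fF

996.14


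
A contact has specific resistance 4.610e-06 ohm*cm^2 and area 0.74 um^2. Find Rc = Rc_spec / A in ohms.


Step 1: Convert area to cm^2: 0.74 um^2 = 7.4000e-09 cm^2
Step 2: Rc = Rc_spec / A = 4.610e-06 / 7.4000e-09
Step 3: Rc = 6.23e+02 ohms

6.23e+02


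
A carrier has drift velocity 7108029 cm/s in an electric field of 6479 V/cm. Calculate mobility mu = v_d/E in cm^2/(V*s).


Step 1: mu = v_d / E
Step 2: mu = 7108029 / 6479
Step 3: mu = 1097.09 cm^2/(V*s)

1097.09


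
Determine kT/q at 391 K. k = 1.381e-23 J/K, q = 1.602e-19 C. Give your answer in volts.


Step 1: kT = 1.381e-23 * 391 = 5.39971e-21 J
Step 2: Vt = kT/q = 5.39971e-21 / 1.602e-19
Step 3: Vt = 0.03371 V

0.03371


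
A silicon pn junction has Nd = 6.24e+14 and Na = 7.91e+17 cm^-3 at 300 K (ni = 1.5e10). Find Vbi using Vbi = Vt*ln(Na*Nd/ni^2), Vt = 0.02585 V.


Step 1: Compute Na*Nd/ni^2 = 7.91e+17 * 6.24e+14 / (1.5e10)^2 = 2.1937e+12
Step 2: ln(2.1937e+12) = 28.4166
Step 3: Vbi = 0.02585 * 28.4166 = 0.735 V

0.735


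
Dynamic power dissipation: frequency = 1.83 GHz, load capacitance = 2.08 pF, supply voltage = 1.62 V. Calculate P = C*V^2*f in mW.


Step 1: V^2 = 1.62^2 = 2.6244 V^2
Step 2: P = C*V^2*f = 2.08e-12 F * 2.6244 * 1.83e9 Hz
Step 3: P = 9.98951616e-03 W
Step 4: P = 9.99 mW

9.99


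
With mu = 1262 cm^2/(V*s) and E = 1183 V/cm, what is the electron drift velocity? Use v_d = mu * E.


Step 1: v_d = mu * E
Step 2: v_d = 1262 * 1183 = 1492946
Step 3: v_d = 1.49e+06 cm/s

1.49e+06
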